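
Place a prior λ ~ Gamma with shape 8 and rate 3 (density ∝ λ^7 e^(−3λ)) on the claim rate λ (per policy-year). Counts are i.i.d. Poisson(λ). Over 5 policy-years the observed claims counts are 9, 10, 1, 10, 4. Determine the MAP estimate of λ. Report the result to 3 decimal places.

Σxᵢ = 9+10+1+10+4 = 34, with n = 5.
Posterior ∝ λ^7e^(−3λ) · λ^34e^(−5λ) = λ^41e^(−8λ), i.e. Gamma(shape=42, rate=8).
The mode of a Gamma(a, b) with a ≥ 1 (shape–rate) is (a−1)/b = 41/8 ≈ 5.125.

λ̂_MAP = 5.125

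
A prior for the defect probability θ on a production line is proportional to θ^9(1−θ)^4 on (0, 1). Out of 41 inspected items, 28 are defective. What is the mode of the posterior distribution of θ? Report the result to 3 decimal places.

The prior density ∝ θ^9(1−θ)^4 is the kernel of Beta(10, 5).
Data: 28 successes in 41 trials. The binomial likelihood contributes θ^28(1−θ)^13, so the posterior is Beta(10+28, 5+13) = Beta(38, 18).
For Beta(a, b) with a, b > 1 the mode is (a−1)/(a+b−2) = 37/54 ≈ 0.685.

θ̂_MAP = 0.685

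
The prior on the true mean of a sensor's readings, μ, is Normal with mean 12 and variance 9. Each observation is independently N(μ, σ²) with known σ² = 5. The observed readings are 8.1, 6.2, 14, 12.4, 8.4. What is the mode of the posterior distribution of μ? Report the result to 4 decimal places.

μ̂_MAP = 10.0380

n = 5; x̄ = (8.1 + 6.2 + 14 + 12.4 + 8.4)/5 = 49.1/5 = 9.82.
For a Normal prior and Normal likelihood with known variance, the posterior is Normal; its mode equals its mean, the precision-weighted average.
Prior precision 1/σ₀² = 1/9; data precision n/σ² = 5/5 = 1.
μ̂ = ((1/9)·12 + 1·9.82) / (1/9 + 1) = (1673/150)/(10/9) = 10.0380.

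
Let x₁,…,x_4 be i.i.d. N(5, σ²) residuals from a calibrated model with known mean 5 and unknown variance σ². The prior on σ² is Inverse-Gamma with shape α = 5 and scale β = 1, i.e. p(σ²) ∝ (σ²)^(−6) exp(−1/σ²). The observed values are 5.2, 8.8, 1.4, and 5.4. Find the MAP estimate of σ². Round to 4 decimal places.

Sum of squared deviations about the known mean: SS = (5.2−5)² + (8.8−5)² + (1.4−5)² + (5.4−5)² = 27.6.
The Normal likelihood contributes (σ²)^(−n/2) exp(−SS/(2σ²)), so the posterior is Inverse-Gamma(α + n/2, β + SS/2) = Inverse-Gamma(7, 14.8).
The mode of Inverse-Gamma(a, b) is b/(a+1) = 14.8/8 ≈ 1.8500.

σ̂²_MAP = 1.8500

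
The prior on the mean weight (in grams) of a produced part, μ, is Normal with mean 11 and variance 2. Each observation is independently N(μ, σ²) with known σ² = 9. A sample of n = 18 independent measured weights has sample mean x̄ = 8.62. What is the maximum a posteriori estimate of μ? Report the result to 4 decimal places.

n = 18, x̄ = 8.62.
For a Normal prior and Normal likelihood with known variance, the posterior is Normal; its mode equals its mean, the precision-weighted average.
Prior precision 1/σ₀² = 1/2 = 0.5; data precision n/σ² = 18/9 = 2.
μ̂ = (0.5·11 + 2·8.62) / (0.5 + 2) = 22.74/2.5 = 9.0960.

μ̂_MAP = 9.0960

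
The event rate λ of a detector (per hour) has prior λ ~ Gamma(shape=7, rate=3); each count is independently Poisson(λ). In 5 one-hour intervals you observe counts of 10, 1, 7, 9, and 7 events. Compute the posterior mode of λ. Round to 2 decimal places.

λ̂_MAP = 5.00

Σxᵢ = 10+1+7+9+7 = 34, with n = 5.
Posterior ∝ λ^6e^(−3λ) · λ^34e^(−5λ) = λ^40e^(−8λ), i.e. Gamma(shape=41, rate=8).
The mode of a Gamma(a, b) with a ≥ 1 (shape–rate) is (a−1)/b = 40/8 ≈ 5.00.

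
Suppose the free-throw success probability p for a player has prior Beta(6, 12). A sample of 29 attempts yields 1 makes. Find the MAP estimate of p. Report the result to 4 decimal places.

p̂_MAP = 0.1333

Prior: Beta(6, 12).
Data: 1 success in 29 trials. The binomial likelihood contributes p(1−p)^28, so the posterior is Beta(6+1, 12+28) = Beta(7, 40).
For Beta(a, b) with a, b > 1 the mode is (a−1)/(a+b−2) = 6/45 ≈ 0.1333.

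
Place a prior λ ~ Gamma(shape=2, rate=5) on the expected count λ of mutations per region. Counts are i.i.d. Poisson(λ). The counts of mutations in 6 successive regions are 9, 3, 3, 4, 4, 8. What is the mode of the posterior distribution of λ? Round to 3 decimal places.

Σxᵢ = 9+3+3+4+4+8 = 31, with n = 6.
Posterior ∝ λe^(−5λ) · λ^31e^(−6λ) = λ^32e^(−11λ), i.e. Gamma(shape=33, rate=11).
The mode of a Gamma(a, b) with a ≥ 1 (shape–rate) is (a−1)/b = 32/11 ≈ 2.909.

λ̂_MAP = 2.909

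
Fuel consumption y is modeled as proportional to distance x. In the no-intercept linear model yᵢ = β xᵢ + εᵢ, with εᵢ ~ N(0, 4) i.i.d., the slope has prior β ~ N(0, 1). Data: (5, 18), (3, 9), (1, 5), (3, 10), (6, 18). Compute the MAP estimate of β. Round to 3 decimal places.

β̂_MAP = 3.095

log p(β | y) = −Σ(yᵢ − βxᵢ)²/(2·4) − β²/(2·1) + const.
Setting the derivative to zero: Σxᵢ(yᵢ − βxᵢ)/4 − β/1 = 0, so β = Σxᵢyᵢ / (Σxᵢ² + σ²/τ²).
Σxᵢyᵢ = 5·18 + 3·9 + 1·5 + 3·10 + 6·18 = 260; Σxᵢ² = 80; σ²/τ² = 4.
β̂_MAP = 260 / (80 + 4) = 260/84 ≈ 3.095.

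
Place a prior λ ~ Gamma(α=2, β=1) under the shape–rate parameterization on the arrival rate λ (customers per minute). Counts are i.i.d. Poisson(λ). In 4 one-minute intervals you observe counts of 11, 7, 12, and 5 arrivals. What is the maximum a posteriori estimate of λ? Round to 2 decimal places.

Σxᵢ = 11+7+12+5 = 35, with n = 4.
Posterior ∝ λe^(−1λ) · λ^35e^(−4λ) = λ^36e^(−5λ), i.e. Gamma(shape=37, rate=5).
The mode of a Gamma(a, b) with a ≥ 1 (shape–rate) is (a−1)/b = 36/5 ≈ 7.20.

λ̂_MAP = 7.20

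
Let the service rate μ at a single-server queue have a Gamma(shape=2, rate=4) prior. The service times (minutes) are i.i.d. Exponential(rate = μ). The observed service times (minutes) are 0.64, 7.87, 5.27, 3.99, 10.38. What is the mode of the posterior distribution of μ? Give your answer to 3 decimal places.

The Exponential(rate=μ) likelihood is ∝ μ^n e^(−μΣtᵢ). Here n = 5 and Σtᵢ = 0.64 + 7.87 + 5.27 + 3.99 + 10.38 = 28.15.
Posterior ∝ μe^(−4μ) · μ^5e^(−28.15μ) = μ^6e^(−32.15μ), i.e. Gamma(7, 32.15).
Mode = (a−1)/b = 6/32.15 ≈ 0.187.

μ̂_MAP = 0.187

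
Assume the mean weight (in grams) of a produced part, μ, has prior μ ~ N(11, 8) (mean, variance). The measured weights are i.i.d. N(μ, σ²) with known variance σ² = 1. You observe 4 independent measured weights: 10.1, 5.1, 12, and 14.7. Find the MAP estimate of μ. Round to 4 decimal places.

μ̂_MAP = 10.4909

n = 4; x̄ = (10.1 + 5.1 + 12 + 14.7)/4 = 41.9/4 = 10.475.
For a Normal prior and Normal likelihood with known variance, the posterior is Normal; its mode equals its mean, the precision-weighted average.
Prior precision 1/σ₀² = 1/8 = 0.125; data precision n/σ² = 4/1 = 4.
μ̂ = (0.125·11 + 4·10.475) / (0.125 + 4) = 43.275/4.125 = 577/55 ≈ 10.4909.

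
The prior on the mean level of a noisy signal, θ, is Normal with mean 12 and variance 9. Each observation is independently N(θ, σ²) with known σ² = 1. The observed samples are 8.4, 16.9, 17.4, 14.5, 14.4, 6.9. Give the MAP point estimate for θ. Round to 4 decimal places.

n = 6; x̄ = (8.4 + 16.9 + 17.4 + 14.5 + 14.4 + 6.9)/6 = 78.5/6 = 157/12 ≈ 13.0833.
For a Normal prior and Normal likelihood with known variance, the posterior is Normal; its mode equals its mean, the precision-weighted average.
Prior precision 1/σ₀² = 1/9; data precision n/σ² = 6/1 = 6.
θ̂ = ((1/9)·12 + 6·(157/12)) / (1/9 + 6) = (479/6)/(55/9) = 1437/110 ≈ 13.0636.

θ̂_MAP = 13.0636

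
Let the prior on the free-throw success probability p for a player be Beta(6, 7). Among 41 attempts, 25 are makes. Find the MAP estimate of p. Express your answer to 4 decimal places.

Prior: Beta(6, 7).
Data: 25 successes in 41 trials. The binomial likelihood contributes p^25(1−p)^16, so the posterior is Beta(6+25, 7+16) = Beta(31, 23).
For Beta(a, b) with a, b > 1 the mode is (a−1)/(a+b−2) = 30/52 ≈ 0.5769.

p̂_MAP = 0.5769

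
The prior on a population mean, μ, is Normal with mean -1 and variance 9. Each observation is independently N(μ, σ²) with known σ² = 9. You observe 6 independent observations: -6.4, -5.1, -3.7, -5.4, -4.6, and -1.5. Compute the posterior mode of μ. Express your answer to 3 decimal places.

μ̂_MAP = -3.957

n = 6; x̄ = ((-6.4) + (-5.1) + (-3.7) + (-5.4) + (-4.6) + (-1.5))/6 = -26.7/6 = -4.45.
For a Normal prior and Normal likelihood with known variance, the posterior is Normal; its mode equals its mean, the precision-weighted average.
Prior precision 1/σ₀² = 1/9; data precision n/σ² = 6/9 = 2/3.
μ̂ = ((1/9)·(-1) + (2/3)·(-4.45)) / (1/9 + 2/3) = (-277/90)/(7/9) = -277/70 ≈ -3.957.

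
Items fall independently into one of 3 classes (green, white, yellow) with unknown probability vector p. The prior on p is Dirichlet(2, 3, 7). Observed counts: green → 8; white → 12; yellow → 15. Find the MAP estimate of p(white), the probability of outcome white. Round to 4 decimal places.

MAP estimate of p(white) = 0.3182

The posterior is Dirichlet(αᵢ + nᵢ) = Dirichlet(10, 15, 22).
For a Dirichlet(a₁,…,a_K) with all aᵢ > 1, the mode has j-th component (aⱼ − 1)/(Σaᵢ − K).
Here Σaᵢ = 47 and K = 3, so p(white) = (15 − 1)/(47 − 3) = 14/44 ≈ 0.3182.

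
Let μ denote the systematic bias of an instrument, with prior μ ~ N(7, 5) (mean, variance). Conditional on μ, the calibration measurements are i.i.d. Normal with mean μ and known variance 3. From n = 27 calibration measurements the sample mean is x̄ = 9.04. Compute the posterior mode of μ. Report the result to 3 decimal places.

n = 27, x̄ = 9.04.
For a Normal prior and Normal likelihood with known variance, the posterior is Normal; its mode equals its mean, the precision-weighted average.
Prior precision 1/σ₀² = 1/5 = 0.2; data precision n/σ² = 27/3 = 9.
μ̂ = (0.2·7 + 9·9.04) / (0.2 + 9) = 82.76/9.2 = 2069/230 ≈ 8.996.

μ̂_MAP = 8.996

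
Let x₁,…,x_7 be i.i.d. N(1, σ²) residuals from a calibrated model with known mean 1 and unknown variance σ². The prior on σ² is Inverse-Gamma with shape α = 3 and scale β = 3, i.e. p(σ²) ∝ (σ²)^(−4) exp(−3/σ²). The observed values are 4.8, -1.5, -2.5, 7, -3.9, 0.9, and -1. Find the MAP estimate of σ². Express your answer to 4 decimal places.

σ̂²_MAP = 6.8640

Sum of squared deviations about the known mean: SS = (4.8−1)² + (-1.5−1)² + (-2.5−1)² + (7−1)² + (-3.9−1)² + (0.9−1)² + (-1−1)² = 96.96.
The Normal likelihood contributes (σ²)^(−n/2) exp(−SS/(2σ²)), so the posterior is Inverse-Gamma(α + n/2, β + SS/2) = Inverse-Gamma(6.5, 51.48).
The mode of Inverse-Gamma(a, b) is b/(a+1) = 51.48/7.5 ≈ 6.8640.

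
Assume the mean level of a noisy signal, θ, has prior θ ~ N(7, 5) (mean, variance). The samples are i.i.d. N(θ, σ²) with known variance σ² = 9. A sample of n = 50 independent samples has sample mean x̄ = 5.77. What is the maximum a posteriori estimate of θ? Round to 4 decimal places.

n = 50, x̄ = 5.77.
For a Normal prior and Normal likelihood with known variance, the posterior is Normal; its mode equals its mean, the precision-weighted average.
Prior precision 1/σ₀² = 1/5 = 0.2; data precision n/σ² = 50/9.
θ̂ = (0.2·7 + (50/9)·5.77) / (0.2 + 50/9) = (3011/90)/(259/45) = 3011/518 ≈ 5.8127.

θ̂_MAP = 5.8127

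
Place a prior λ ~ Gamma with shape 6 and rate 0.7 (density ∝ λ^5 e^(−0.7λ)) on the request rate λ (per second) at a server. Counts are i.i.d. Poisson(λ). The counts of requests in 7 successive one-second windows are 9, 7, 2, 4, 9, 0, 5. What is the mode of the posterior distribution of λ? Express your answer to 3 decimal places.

Σxᵢ = 9+7+2+4+9+0+5 = 36, with n = 7.
Posterior ∝ λ^5e^(−0.7λ) · λ^36e^(−7λ) = λ^41e^(−7.7λ), i.e. Gamma(shape=42, rate=7.7).
The mode of a Gamma(a, b) with a ≥ 1 (shape–rate) is (a−1)/b = 41/7.7 ≈ 5.325.

λ̂_MAP = 5.325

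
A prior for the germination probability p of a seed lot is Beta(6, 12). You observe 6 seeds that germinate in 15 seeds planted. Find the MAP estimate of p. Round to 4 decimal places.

p̂_MAP = 0.3548

Prior: Beta(6, 12).
Data: 6 successes in 15 trials. The binomial likelihood contributes p^6(1−p)^9, so the posterior is Beta(6+6, 12+9) = Beta(12, 21).
For Beta(a, b) with a, b > 1 the mode is (a−1)/(a+b−2) = 11/31 ≈ 0.3548.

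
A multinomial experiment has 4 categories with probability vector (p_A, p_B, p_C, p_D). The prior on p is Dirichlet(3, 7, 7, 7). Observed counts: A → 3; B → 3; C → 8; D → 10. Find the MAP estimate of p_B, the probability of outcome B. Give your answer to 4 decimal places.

The posterior is Dirichlet(αᵢ + nᵢ) = Dirichlet(6, 10, 15, 17).
For a Dirichlet(a₁,…,a_K) with all aᵢ > 1, the mode has j-th component (aⱼ − 1)/(Σaᵢ − K).
Here Σaᵢ = 48 and K = 4, so p_B = (10 − 1)/(48 − 4) = 9/44 ≈ 0.2045.

MAP estimate of p_B = 0.2045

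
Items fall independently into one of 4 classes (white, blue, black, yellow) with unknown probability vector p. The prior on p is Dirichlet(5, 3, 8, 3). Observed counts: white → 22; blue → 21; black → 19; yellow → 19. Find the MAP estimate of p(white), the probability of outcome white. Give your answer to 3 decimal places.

MAP estimate of p(white) = 0.271

The posterior is Dirichlet(αᵢ + nᵢ) = Dirichlet(27, 24, 27, 22).
For a Dirichlet(a₁,…,a_K) with all aᵢ > 1, the mode has j-th component (aⱼ − 1)/(Σaᵢ − K).
Here Σaᵢ = 100 and K = 4, so p(white) = (27 − 1)/(100 − 4) = 26/96 ≈ 0.271.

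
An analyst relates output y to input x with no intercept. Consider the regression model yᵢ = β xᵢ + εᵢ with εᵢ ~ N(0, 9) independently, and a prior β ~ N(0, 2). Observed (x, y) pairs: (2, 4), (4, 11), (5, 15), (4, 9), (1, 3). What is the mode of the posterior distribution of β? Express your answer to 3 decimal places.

log p(β | y) = −Σ(yᵢ − βxᵢ)²/(2·9) − β²/(2·2) + const.
Setting the derivative to zero: Σxᵢ(yᵢ − βxᵢ)/9 − β/2 = 0, so β = Σxᵢyᵢ / (Σxᵢ² + σ²/τ²).
Σxᵢyᵢ = 2·4 + 4·11 + 5·15 + 4·9 + 1·3 = 166; Σxᵢ² = 62; σ²/τ² = 4.5.
β̂_MAP = 166 / (62 + 4.5) = 166/66.5 ≈ 2.496.

β̂_MAP = 2.496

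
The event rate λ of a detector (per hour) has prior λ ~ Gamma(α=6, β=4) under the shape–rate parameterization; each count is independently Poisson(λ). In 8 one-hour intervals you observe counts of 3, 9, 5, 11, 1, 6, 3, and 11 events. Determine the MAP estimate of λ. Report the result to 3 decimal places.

Σxᵢ = 3+9+5+11+1+6+3+11 = 49, with n = 8.
Posterior ∝ λ^5e^(−4λ) · λ^49e^(−8λ) = λ^54e^(−12λ), i.e. Gamma(shape=55, rate=12).
The mode of a Gamma(a, b) with a ≥ 1 (shape–rate) is (a−1)/b = 54/12 ≈ 4.500.

λ̂_MAP = 4.500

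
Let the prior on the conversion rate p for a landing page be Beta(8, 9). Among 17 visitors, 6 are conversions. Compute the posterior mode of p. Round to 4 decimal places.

Prior: Beta(8, 9).
Data: 6 successes in 17 trials. The binomial likelihood contributes p^6(1−p)^11, so the posterior is Beta(8+6, 9+11) = Beta(14, 20).
For Beta(a, b) with a, b > 1 the mode is (a−1)/(a+b−2) = 13/32 ≈ 0.4063.

p̂_MAP = 0.4063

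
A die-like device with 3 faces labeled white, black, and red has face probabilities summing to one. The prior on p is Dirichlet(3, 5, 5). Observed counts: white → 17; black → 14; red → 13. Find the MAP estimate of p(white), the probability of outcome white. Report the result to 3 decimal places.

The posterior is Dirichlet(αᵢ + nᵢ) = Dirichlet(20, 19, 18).
For a Dirichlet(a₁,…,a_K) with all aᵢ > 1, the mode has j-th component (aⱼ − 1)/(Σaᵢ − K).
Here Σaᵢ = 57 and K = 3, so p(white) = (20 − 1)/(57 − 3) = 19/54 ≈ 0.352.

MAP estimate of p(white) = 0.352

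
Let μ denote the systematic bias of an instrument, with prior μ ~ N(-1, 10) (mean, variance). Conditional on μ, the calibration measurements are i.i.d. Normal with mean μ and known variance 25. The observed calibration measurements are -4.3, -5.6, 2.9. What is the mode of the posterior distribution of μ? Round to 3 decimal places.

μ̂_MAP = -1.727

n = 3; x̄ = ((-4.3) + (-5.6) + 2.9)/3 = -7/3 = -7/3 ≈ -2.3333.
For a Normal prior and Normal likelihood with known variance, the posterior is Normal; its mode equals its mean, the precision-weighted average.
Prior precision 1/σ₀² = 1/10 = 0.1; data precision n/σ² = 3/25 = 0.12.
μ̂ = (0.1·(-1) + 0.12·(-7/3)) / (0.1 + 0.12) = (-0.38)/0.22 = -19/11 ≈ -1.727.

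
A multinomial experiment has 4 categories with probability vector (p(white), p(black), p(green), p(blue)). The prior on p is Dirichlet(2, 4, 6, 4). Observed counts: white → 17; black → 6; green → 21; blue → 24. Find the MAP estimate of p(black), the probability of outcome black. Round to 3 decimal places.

MAP estimate of p(black) = 0.113

The posterior is Dirichlet(αᵢ + nᵢ) = Dirichlet(19, 10, 27, 28).
For a Dirichlet(a₁,…,a_K) with all aᵢ > 1, the mode has j-th component (aⱼ − 1)/(Σaᵢ − K).
Here Σaᵢ = 84 and K = 4, so p(black) = (10 − 1)/(84 − 4) = 9/80 ≈ 0.113.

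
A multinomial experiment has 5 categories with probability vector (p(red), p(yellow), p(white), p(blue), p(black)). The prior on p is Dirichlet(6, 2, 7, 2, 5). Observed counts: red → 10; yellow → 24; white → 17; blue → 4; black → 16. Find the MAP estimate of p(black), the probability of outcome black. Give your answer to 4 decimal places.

The posterior is Dirichlet(αᵢ + nᵢ) = Dirichlet(16, 26, 24, 6, 21).
For a Dirichlet(a₁,…,a_K) with all aᵢ > 1, the mode has j-th component (aⱼ − 1)/(Σaᵢ − K).
Here Σaᵢ = 93 and K = 5, so p(black) = (21 − 1)/(93 − 5) = 20/88 ≈ 0.2273.

MAP estimate of p(black) = 0.2273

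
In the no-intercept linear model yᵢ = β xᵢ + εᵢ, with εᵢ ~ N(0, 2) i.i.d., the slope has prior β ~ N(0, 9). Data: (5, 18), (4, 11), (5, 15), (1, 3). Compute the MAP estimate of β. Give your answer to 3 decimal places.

log p(β | y) = −Σ(yᵢ − βxᵢ)²/(2·2) − β²/(2·9) + const.
Setting the derivative to zero: Σxᵢ(yᵢ − βxᵢ)/2 − β/9 = 0, so β = Σxᵢyᵢ / (Σxᵢ² + σ²/τ²).
Σxᵢyᵢ = 5·18 + 4·11 + 5·15 + 1·3 = 212; Σxᵢ² = 67; σ²/τ² = 2/9.
β̂_MAP = 212 / (67 + 2/9) = 212/(605/9) = 1908/605 ≈ 3.154.

β̂_MAP = 3.154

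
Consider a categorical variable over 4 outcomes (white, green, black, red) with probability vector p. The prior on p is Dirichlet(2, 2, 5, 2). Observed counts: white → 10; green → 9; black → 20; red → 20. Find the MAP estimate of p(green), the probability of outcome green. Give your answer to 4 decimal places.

The posterior is Dirichlet(αᵢ + nᵢ) = Dirichlet(12, 11, 25, 22).
For a Dirichlet(a₁,…,a_K) with all aᵢ > 1, the mode has j-th component (aⱼ − 1)/(Σaᵢ − K).
Here Σaᵢ = 70 and K = 4, so p(green) = (11 − 1)/(70 − 4) = 10/66 ≈ 0.1515.

MAP estimate of p(green) = 0.1515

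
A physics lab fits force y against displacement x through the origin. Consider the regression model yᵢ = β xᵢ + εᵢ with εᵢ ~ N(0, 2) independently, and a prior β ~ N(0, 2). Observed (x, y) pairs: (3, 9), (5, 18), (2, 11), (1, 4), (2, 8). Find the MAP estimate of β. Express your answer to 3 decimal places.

β̂_MAP = 3.614

log p(β | y) = −Σ(yᵢ − βxᵢ)²/(2·2) − β²/(2·2) + const.
Setting the derivative to zero: Σxᵢ(yᵢ − βxᵢ)/2 − β/2 = 0, so β = Σxᵢyᵢ / (Σxᵢ² + σ²/τ²).
Σxᵢyᵢ = 3·9 + 5·18 + 2·11 + 1·4 + 2·8 = 159; Σxᵢ² = 43; σ²/τ² = 1.
β̂_MAP = 159 / (43 + 1) = 159/44 ≈ 3.614.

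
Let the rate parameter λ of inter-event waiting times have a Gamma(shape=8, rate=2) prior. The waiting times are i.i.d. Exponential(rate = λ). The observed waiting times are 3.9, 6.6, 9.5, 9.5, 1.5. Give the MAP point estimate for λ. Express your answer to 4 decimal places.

The Exponential(rate=λ) likelihood is ∝ λ^n e^(−λΣtᵢ). Here n = 5 and Σtᵢ = 3.9 + 6.6 + 9.5 + 9.5 + 1.5 = 31.
Posterior ∝ λ^7e^(−2λ) · λ^5e^(−31λ) = λ^12e^(−33λ), i.e. Gamma(13, 33).
Mode = (a−1)/b = 12/33 ≈ 0.3636.

λ̂_MAP = 0.3636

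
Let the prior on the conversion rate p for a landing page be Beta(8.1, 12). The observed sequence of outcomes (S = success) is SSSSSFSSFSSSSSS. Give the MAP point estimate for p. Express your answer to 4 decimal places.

p̂_MAP = 0.6073

Prior: Beta(8.1, 12).
Data: 13 successes in 15 trials (from the sequence). The binomial likelihood contributes p^13(1−p)^2, so the posterior is Beta(8.1+13, 12+2) = Beta(21.1, 14).
For Beta(a, b) with a, b > 1 the mode is (a−1)/(a+b−2) = 20.1/33.1 ≈ 0.6073.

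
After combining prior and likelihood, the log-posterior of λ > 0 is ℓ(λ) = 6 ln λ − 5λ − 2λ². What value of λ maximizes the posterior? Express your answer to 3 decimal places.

λ̂_MAP = 0.750

ℓ'(λ) = 6/λ − 5 − 4λ. Setting this to zero and multiplying by λ: 4λ² + 5λ − 6 = 0.
λ = (−5 + √(5² + 4·4·6)) / (2·4) = (−5 + √121) / 8 = (−5 + 11)/8 = 3/4.
ℓ''(λ) = −6/λ² − 4 < 0, confirming a maximum.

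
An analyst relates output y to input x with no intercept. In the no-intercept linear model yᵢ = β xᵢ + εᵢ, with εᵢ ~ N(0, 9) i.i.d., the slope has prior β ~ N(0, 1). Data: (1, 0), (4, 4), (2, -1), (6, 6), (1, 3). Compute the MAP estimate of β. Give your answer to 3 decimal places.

log p(β | y) = −Σ(yᵢ − βxᵢ)²/(2·9) − β²/(2·1) + const.
Setting the derivative to zero: Σxᵢ(yᵢ − βxᵢ)/9 − β/1 = 0, so β = Σxᵢyᵢ / (Σxᵢ² + σ²/τ²).
Σxᵢyᵢ = 1·0 + 4·4 + 2·(-1) + 6·6 + 1·3 = 53; Σxᵢ² = 58; σ²/τ² = 9.
β̂_MAP = 53 / (58 + 9) = 53/67 ≈ 0.791.

β̂_MAP = 0.791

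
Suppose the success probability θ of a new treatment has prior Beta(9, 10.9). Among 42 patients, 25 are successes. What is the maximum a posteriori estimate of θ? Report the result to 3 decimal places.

Prior: Beta(9, 10.9).
Data: 25 successes in 42 trials. The binomial likelihood contributes θ^25(1−θ)^17, so the posterior is Beta(9+25, 10.9+17) = Beta(34, 27.9).
For Beta(a, b) with a, b > 1 the mode is (a−1)/(a+b−2) = 33/59.9 ≈ 0.551.

θ̂_MAP = 0.551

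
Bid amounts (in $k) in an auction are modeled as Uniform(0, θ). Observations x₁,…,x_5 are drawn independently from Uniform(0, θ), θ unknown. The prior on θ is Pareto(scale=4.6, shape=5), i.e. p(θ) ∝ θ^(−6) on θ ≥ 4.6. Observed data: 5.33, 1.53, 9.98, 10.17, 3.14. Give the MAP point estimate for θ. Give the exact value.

θ̂_MAP = 10.17

The Uniform(0, θ) likelihood is θ^(−n) for θ ≥ max(xᵢ), zero otherwise. Here max(xᵢ) = 10.17.
Posterior ∝ θ^(−6) · θ^(−5) = θ^(−11) on θ ≥ max(4.6, 10.17) = 10.17.
This density is strictly decreasing in θ, so the posterior mode lies at the lower boundary of the support.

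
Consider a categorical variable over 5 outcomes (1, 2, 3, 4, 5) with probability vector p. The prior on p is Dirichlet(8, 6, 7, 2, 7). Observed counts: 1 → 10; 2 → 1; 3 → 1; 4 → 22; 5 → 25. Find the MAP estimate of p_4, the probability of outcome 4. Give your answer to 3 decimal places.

The posterior is Dirichlet(αᵢ + nᵢ) = Dirichlet(18, 7, 8, 24, 32).
For a Dirichlet(a₁,…,a_K) with all aᵢ > 1, the mode has j-th component (aⱼ − 1)/(Σaᵢ − K).
Here Σaᵢ = 89 and K = 5, so p_4 = (24 − 1)/(89 − 5) = 23/84 ≈ 0.274.

MAP estimate: 0.274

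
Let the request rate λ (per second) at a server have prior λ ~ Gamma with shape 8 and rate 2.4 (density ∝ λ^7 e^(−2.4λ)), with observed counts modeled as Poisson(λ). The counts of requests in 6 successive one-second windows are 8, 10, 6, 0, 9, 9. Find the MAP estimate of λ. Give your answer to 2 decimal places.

Σxᵢ = 8+10+6+0+9+9 = 42, with n = 6.
Posterior ∝ λ^7e^(−2.4λ) · λ^42e^(−6λ) = λ^49e^(−8.4λ), i.e. Gamma(shape=50, rate=8.4).
The mode of a Gamma(a, b) with a ≥ 1 (shape–rate) is (a−1)/b = 49/8.4 ≈ 5.83.

λ̂_MAP = 5.83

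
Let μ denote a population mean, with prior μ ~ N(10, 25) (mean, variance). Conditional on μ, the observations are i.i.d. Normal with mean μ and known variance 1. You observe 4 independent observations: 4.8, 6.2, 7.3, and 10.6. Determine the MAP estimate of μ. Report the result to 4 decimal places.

n = 4; x̄ = (4.8 + 6.2 + 7.3 + 10.6)/4 = 28.9/4 = 7.225.
For a Normal prior and Normal likelihood with known variance, the posterior is Normal; its mode equals its mean, the precision-weighted average.
Prior precision 1/σ₀² = 1/25 = 0.04; data precision n/σ² = 4/1 = 4.
μ̂ = (0.04·10 + 4·7.225) / (0.04 + 4) = 29.3/4.04 = 1465/202 ≈ 7.2525.

μ̂_MAP = 7.2525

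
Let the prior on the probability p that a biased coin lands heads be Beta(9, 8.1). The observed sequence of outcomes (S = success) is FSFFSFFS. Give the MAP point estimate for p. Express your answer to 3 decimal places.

Prior: Beta(9, 8.1).
Data: 3 successes in 8 trials (from the sequence). The binomial likelihood contributes p^3(1−p)^5, so the posterior is Beta(9+3, 8.1+5) = Beta(12, 13.1).
For Beta(a, b) with a, b > 1 the mode is (a−1)/(a+b−2) = 11/23.1 ≈ 0.476.

p̂_MAP = 0.476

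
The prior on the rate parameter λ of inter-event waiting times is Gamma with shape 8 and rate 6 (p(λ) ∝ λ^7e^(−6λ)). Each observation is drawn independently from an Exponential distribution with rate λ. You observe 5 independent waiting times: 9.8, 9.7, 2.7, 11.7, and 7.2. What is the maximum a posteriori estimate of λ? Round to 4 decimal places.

The Exponential(rate=λ) likelihood is ∝ λ^n e^(−λΣtᵢ). Here n = 5 and Σtᵢ = 9.8 + 9.7 + 2.7 + 11.7 + 7.2 = 41.1.
Posterior ∝ λ^7e^(−6λ) · λ^5e^(−41.1λ) = λ^12e^(−47.1λ), i.e. Gamma(13, 47.1).
Mode = (a−1)/b = 12/47.1 ≈ 0.2548.

λ̂_MAP = 0.2548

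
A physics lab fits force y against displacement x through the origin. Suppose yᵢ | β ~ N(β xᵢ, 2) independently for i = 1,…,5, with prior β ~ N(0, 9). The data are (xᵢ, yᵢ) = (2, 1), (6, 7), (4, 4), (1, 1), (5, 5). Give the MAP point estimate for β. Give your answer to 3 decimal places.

β̂_MAP = 1.046

log p(β | y) = −Σ(yᵢ − βxᵢ)²/(2·2) − β²/(2·9) + const.
Setting the derivative to zero: Σxᵢ(yᵢ − βxᵢ)/2 − β/9 = 0, so β = Σxᵢyᵢ / (Σxᵢ² + σ²/τ²).
Σxᵢyᵢ = 2·1 + 6·7 + 4·4 + 1·1 + 5·5 = 86; Σxᵢ² = 82; σ²/τ² = 2/9.
β̂_MAP = 86 / (82 + 2/9) = 86/(740/9) = 387/370 ≈ 1.046.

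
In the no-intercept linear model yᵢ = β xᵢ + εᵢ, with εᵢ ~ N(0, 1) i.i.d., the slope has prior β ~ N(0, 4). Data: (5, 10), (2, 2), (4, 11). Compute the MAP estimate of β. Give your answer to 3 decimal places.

β̂_MAP = 2.166

log p(β | y) = −Σ(yᵢ − βxᵢ)²/(2·1) − β²/(2·4) + const.
Setting the derivative to zero: Σxᵢ(yᵢ − βxᵢ)/1 − β/4 = 0, so β = Σxᵢyᵢ / (Σxᵢ² + σ²/τ²).
Σxᵢyᵢ = 5·10 + 2·2 + 4·11 = 98; Σxᵢ² = 45; σ²/τ² = 0.25.
β̂_MAP = 98 / (45 + 0.25) = 98/45.25 ≈ 2.166.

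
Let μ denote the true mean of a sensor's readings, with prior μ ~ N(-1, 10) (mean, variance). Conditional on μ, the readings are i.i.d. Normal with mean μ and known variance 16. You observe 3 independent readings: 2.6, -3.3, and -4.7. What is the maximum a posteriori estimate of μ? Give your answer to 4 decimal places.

n = 3; x̄ = (2.6 + (-3.3) + (-4.7))/3 = -5.4/3 = -1.8.
For a Normal prior and Normal likelihood with known variance, the posterior is Normal; its mode equals its mean, the precision-weighted average.
Prior precision 1/σ₀² = 1/10 = 0.1; data precision n/σ² = 3/16 = 0.1875.
μ̂ = (0.1·(-1) + 0.1875·(-1.8)) / (0.1 + 0.1875) = (-0.4375)/0.2875 = -35/23 ≈ -1.5217.

μ̂_MAP = -1.5217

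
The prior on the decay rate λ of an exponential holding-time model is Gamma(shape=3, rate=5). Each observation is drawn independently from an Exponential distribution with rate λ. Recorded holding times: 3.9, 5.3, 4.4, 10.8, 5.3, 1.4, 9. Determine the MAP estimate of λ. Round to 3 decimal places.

The Exponential(rate=λ) likelihood is ∝ λ^n e^(−λΣtᵢ). Here n = 7 and Σtᵢ = 3.9 + 5.3 + 4.4 + 10.8 + 5.3 + 1.4 + 9 = 40.1.
Posterior ∝ λ^2e^(−5λ) · λ^7e^(−40.1λ) = λ^9e^(−45.1λ), i.e. Gamma(10, 45.1).
Mode = (a−1)/b = 9/45.1 ≈ 0.200.

λ̂_MAP = 0.200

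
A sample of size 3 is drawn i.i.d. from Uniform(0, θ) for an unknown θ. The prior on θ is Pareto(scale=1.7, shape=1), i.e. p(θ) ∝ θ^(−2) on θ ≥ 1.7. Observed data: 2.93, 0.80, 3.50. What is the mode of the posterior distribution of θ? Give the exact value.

θ̂_MAP = 3.50

The Uniform(0, θ) likelihood is θ^(−n) for θ ≥ max(xᵢ), zero otherwise. Here max(xᵢ) = 3.50.
Posterior ∝ θ^(−2) · θ^(−3) = θ^(−5) on θ ≥ max(1.7, 3.50) = 3.50.
This density is strictly decreasing in θ, so the posterior mode lies at the lower boundary of the support.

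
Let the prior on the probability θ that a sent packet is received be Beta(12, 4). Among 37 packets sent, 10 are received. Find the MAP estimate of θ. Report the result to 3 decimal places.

Prior: Beta(12, 4).
Data: 10 successes in 37 trials. The binomial likelihood contributes θ^10(1−θ)^27, so the posterior is Beta(12+10, 4+27) = Beta(22, 31).
For Beta(a, b) with a, b > 1 the mode is (a−1)/(a+b−2) = 21/51 ≈ 0.412.

θ̂_MAP = 0.412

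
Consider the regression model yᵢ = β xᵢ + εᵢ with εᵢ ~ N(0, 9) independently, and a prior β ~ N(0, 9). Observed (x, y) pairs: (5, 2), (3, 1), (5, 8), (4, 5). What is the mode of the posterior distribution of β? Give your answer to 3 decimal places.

β̂_MAP = 0.961

log p(β | y) = −Σ(yᵢ − βxᵢ)²/(2·9) − β²/(2·9) + const.
Setting the derivative to zero: Σxᵢ(yᵢ − βxᵢ)/9 − β/9 = 0, so β = Σxᵢyᵢ / (Σxᵢ² + σ²/τ²).
Σxᵢyᵢ = 5·2 + 3·1 + 5·8 + 4·5 = 73; Σxᵢ² = 75; σ²/τ² = 1.
β̂_MAP = 73 / (75 + 1) = 73/76 ≈ 0.961.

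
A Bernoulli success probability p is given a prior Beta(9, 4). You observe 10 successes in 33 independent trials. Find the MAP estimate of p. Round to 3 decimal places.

Prior: Beta(9, 4).
Data: 10 successes in 33 trials. The binomial likelihood contributes p^10(1−p)^23, so the posterior is Beta(9+10, 4+23) = Beta(19, 27).
For Beta(a, b) with a, b > 1 the mode is (a−1)/(a+b−2) = 18/44 ≈ 0.409.

p̂_MAP = 0.409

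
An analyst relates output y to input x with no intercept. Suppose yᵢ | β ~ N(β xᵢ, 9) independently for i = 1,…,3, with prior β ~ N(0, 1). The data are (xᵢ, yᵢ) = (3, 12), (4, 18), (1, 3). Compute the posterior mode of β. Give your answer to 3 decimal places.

β̂_MAP = 3.171

log p(β | y) = −Σ(yᵢ − βxᵢ)²/(2·9) − β²/(2·1) + const.
Setting the derivative to zero: Σxᵢ(yᵢ − βxᵢ)/9 − β/1 = 0, so β = Σxᵢyᵢ / (Σxᵢ² + σ²/τ²).
Σxᵢyᵢ = 3·12 + 4·18 + 1·3 = 111; Σxᵢ² = 26; σ²/τ² = 9.
β̂_MAP = 111 / (26 + 9) = 111/35 ≈ 3.171.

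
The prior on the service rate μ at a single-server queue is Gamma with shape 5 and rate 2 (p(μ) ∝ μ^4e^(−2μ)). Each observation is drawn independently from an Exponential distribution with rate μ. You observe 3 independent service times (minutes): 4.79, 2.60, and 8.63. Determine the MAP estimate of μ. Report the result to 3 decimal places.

μ̂_MAP = 0.388

The Exponential(rate=μ) likelihood is ∝ μ^n e^(−μΣtᵢ). Here n = 3 and Σtᵢ = 4.79 + 2.60 + 8.63 = 16.02.
Posterior ∝ μ^4e^(−2μ) · μ^3e^(−16.02μ) = μ^7e^(−18.02μ), i.e. Gamma(8, 18.02).
Mode = (a−1)/b = 7/18.02 ≈ 0.388.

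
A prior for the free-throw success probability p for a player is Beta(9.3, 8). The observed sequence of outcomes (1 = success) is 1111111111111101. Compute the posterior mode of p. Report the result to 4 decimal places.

p̂_MAP = 0.7444

Prior: Beta(9.3, 8).
Data: 15 successes in 16 trials (from the sequence). The binomial likelihood contributes p^15(1−p)^1, so the posterior is Beta(9.3+15, 8+1) = Beta(24.3, 9).
For Beta(a, b) with a, b > 1 the mode is (a−1)/(a+b−2) = 23.3/31.3 ≈ 0.7444.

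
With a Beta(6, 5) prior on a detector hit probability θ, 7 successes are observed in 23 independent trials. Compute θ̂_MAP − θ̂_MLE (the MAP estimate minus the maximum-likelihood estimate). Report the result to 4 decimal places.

Posterior is Beta(13, 21); MAP = (13−1)/(34−2) = 12/32 ≈ 0.37500.
MLE ignores the prior: θ̂_MLE = k/n = 7/23 ≈ 0.30435.
Difference = 12/32 − 7/23 = 13/184 ≈ 0.0707.

MAP − MLE = 0.0707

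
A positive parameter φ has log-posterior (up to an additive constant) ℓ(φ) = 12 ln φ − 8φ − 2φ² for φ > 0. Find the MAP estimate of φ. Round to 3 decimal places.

ℓ'(φ) = 12/φ − 8 − 4φ. Setting this to zero and multiplying by φ: 4φ² + 8φ − 12 = 0.
φ = (−8 + √(8² + 4·4·12)) / (2·4) = (−8 + √256) / 8 = (−8 + 16)/8 = 1.
ℓ''(φ) = −12/φ² − 4 < 0, confirming a maximum.

φ̂_MAP = 1.000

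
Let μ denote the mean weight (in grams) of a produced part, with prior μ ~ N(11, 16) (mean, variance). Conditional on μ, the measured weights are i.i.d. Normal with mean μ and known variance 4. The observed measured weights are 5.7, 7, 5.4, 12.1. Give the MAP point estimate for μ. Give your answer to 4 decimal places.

n = 4; x̄ = (5.7 + 7 + 5.4 + 12.1)/4 = 30.2/4 = 7.55.
For a Normal prior and Normal likelihood with known variance, the posterior is Normal; its mode equals its mean, the precision-weighted average.
Prior precision 1/σ₀² = 1/16 = 0.0625; data precision n/σ² = 4/4 = 1.
μ̂ = (0.0625·11 + 1·7.55) / (0.0625 + 1) = 8.2375/1.0625 = 659/85 ≈ 7.7529.

μ̂_MAP = 7.7529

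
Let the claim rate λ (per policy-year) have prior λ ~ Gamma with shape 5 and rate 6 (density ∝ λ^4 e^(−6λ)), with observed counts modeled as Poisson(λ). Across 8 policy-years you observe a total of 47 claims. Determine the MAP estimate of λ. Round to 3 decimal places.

Σxᵢ = 47, n = 8.
Posterior ∝ λ^4e^(−6λ) · λ^47e^(−8λ) = λ^51e^(−14λ), i.e. Gamma(shape=52, rate=14).
The mode of a Gamma(a, b) with a ≥ 1 (shape–rate) is (a−1)/b = 51/14 ≈ 3.643.

λ̂_MAP = 3.643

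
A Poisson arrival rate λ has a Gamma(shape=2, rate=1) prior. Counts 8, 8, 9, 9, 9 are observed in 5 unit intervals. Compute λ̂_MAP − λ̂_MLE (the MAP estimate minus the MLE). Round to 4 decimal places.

Σxᵢ = 43. Posterior is Gamma(45, 6); MAP = (45−1)/6 = 44/6 ≈ 7.33333.
MLE = x̄ = 43/5 ≈ 8.60000.
Difference = 44/6 − 43/5 = -19/15 ≈ -1.2667.

MAP − MLE = -1.2667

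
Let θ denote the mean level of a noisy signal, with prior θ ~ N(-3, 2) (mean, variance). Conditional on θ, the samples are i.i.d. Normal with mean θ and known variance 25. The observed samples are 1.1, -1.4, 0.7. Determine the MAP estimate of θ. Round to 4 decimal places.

θ̂_MAP = -2.3935

n = 3; x̄ = (1.1 + (-1.4) + 0.7)/3 = 0.4/3 = 2/15 ≈ 0.1333.
For a Normal prior and Normal likelihood with known variance, the posterior is Normal; its mode equals its mean, the precision-weighted average.
Prior precision 1/σ₀² = 1/2 = 0.5; data precision n/σ² = 3/25 = 0.12.
θ̂ = (0.5·(-3) + 0.12·(2/15)) / (0.5 + 0.12) = (-1.484)/0.62 = -371/155 ≈ -2.3935.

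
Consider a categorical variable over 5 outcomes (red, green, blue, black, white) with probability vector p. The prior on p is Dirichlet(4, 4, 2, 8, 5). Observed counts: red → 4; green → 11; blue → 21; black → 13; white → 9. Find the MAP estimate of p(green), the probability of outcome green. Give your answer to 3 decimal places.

The posterior is Dirichlet(αᵢ + nᵢ) = Dirichlet(8, 15, 23, 21, 14).
For a Dirichlet(a₁,…,a_K) with all aᵢ > 1, the mode has j-th component (aⱼ − 1)/(Σaᵢ − K).
Here Σaᵢ = 81 and K = 5, so p(green) = (15 − 1)/(81 − 5) = 14/76 ≈ 0.184.

MAP estimate of p(green) = 0.184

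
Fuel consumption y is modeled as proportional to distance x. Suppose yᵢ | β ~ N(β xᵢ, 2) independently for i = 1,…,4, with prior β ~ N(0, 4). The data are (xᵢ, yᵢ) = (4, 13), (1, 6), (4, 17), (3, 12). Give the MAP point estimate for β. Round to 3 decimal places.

log p(β | y) = −Σ(yᵢ − βxᵢ)²/(2·2) − β²/(2·4) + const.
Setting the derivative to zero: Σxᵢ(yᵢ − βxᵢ)/2 − β/4 = 0, so β = Σxᵢyᵢ / (Σxᵢ² + σ²/τ²).
Σxᵢyᵢ = 4·13 + 1·6 + 4·17 + 3·12 = 162; Σxᵢ² = 42; σ²/τ² = 0.5.
β̂_MAP = 162 / (42 + 0.5) = 162/42.5 ≈ 3.812.

β̂_MAP = 3.812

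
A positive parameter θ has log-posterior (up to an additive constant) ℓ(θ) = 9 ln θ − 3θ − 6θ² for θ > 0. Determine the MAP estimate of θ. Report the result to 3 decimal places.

ℓ'(θ) = 9/θ − 3 − 12θ. Setting this to zero and multiplying by θ: 12θ² + 3θ − 9 = 0.
θ = (−3 + √(3² + 4·12·9)) / (2·12) = (−3 + √441) / 24 = (−3 + 21)/24 = 3/4.
ℓ''(θ) = −9/θ² − 12 < 0, confirming a maximum.

θ̂_MAP = 0.750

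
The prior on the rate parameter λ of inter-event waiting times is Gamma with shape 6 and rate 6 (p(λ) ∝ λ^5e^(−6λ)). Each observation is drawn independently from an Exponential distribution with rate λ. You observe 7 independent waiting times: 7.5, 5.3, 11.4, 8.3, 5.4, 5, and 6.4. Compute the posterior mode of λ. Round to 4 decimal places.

The Exponential(rate=λ) likelihood is ∝ λ^n e^(−λΣtᵢ). Here n = 7 and Σtᵢ = 7.5 + 5.3 + 11.4 + 8.3 + 5.4 + 5 + 6.4 = 49.3.
Posterior ∝ λ^5e^(−6λ) · λ^7e^(−49.3λ) = λ^12e^(−55.3λ), i.e. Gamma(13, 55.3).
Mode = (a−1)/b = 12/55.3 ≈ 0.2170.

λ̂_MAP = 0.2170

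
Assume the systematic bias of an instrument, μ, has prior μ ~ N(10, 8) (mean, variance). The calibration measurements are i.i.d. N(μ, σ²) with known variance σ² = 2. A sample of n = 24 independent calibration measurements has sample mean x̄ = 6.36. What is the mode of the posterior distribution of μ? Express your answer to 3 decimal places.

μ̂_MAP = 6.398

n = 24, x̄ = 6.36.
For a Normal prior and Normal likelihood with known variance, the posterior is Normal; its mode equals its mean, the precision-weighted average.
Prior precision 1/σ₀² = 1/8 = 0.125; data precision n/σ² = 24/2 = 12.
μ̂ = (0.125·10 + 12·6.36) / (0.125 + 12) = 77.57/12.125 = 15514/2425 ≈ 6.398.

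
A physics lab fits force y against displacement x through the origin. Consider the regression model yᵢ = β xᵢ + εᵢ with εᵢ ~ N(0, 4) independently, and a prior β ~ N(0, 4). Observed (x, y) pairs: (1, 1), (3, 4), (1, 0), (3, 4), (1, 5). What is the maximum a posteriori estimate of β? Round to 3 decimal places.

log p(β | y) = −Σ(yᵢ − βxᵢ)²/(2·4) − β²/(2·4) + const.
Setting the derivative to zero: Σxᵢ(yᵢ − βxᵢ)/4 − β/4 = 0, so β = Σxᵢyᵢ / (Σxᵢ² + σ²/τ²).
Σxᵢyᵢ = 1·1 + 3·4 + 1·0 + 3·4 + 1·5 = 30; Σxᵢ² = 21; σ²/τ² = 1.
β̂_MAP = 30 / (21 + 1) = 30/22 ≈ 1.364.

β̂_MAP = 1.364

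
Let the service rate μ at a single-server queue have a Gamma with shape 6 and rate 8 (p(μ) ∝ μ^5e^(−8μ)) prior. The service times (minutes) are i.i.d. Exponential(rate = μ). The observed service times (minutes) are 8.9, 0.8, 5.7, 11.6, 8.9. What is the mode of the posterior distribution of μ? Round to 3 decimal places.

μ̂_MAP = 0.228

The Exponential(rate=μ) likelihood is ∝ μ^n e^(−μΣtᵢ). Here n = 5 and Σtᵢ = 8.9 + 0.8 + 5.7 + 11.6 + 8.9 = 35.9.
Posterior ∝ μ^5e^(−8μ) · μ^5e^(−35.9μ) = μ^10e^(−43.9μ), i.e. Gamma(11, 43.9).
Mode = (a−1)/b = 10/43.9 ≈ 0.228.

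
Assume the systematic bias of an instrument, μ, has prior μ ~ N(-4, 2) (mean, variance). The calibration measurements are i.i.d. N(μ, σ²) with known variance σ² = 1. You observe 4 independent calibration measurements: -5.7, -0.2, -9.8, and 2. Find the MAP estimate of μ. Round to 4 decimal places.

μ̂_MAP = -3.4889

n = 4; x̄ = ((-5.7) + (-0.2) + (-9.8) + 2)/4 = -13.7/4 = -3.425.
For a Normal prior and Normal likelihood with known variance, the posterior is Normal; its mode equals its mean, the precision-weighted average.
Prior precision 1/σ₀² = 1/2 = 0.5; data precision n/σ² = 4/1 = 4.
μ̂ = (0.5·(-4) + 4·(-3.425)) / (0.5 + 4) = (-15.7)/4.5 = -157/45 ≈ -3.4889.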